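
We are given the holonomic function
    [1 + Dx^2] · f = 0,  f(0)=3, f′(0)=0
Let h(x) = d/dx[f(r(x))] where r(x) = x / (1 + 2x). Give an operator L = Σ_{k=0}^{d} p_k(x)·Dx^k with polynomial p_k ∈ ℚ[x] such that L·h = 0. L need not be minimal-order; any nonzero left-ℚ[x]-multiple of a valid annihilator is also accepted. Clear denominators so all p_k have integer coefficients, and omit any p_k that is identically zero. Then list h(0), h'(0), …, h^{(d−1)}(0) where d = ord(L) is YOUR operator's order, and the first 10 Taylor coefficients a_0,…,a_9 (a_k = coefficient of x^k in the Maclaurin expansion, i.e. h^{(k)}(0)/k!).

f: a_k = 3, 0, -3/2, 0, 1/8, 0, -1/240, 0, 1/13440, 0, …
f∘r: x↦r, Dx↦Dx/r' in L_f ⇒ L₀.
h=h₀': d/dx-closure on L₀ ⇒ L.
L = (25 + 96·x + 96·x^2) + (12 + 72·x + 144·x^2 + 96·x^3)·Dx + (1 + 8·x + 24·x^2 + 32·x^3 + 16·x^4)·Dx^2  (order 2).
h: a_k = 0, -3, 18, -143/2, 235, -27601/40, 37527/20, -8095583/1680, 3310941/280, -3377674081/120960, …
ICs: h(0) = 0, h′(0) = -3.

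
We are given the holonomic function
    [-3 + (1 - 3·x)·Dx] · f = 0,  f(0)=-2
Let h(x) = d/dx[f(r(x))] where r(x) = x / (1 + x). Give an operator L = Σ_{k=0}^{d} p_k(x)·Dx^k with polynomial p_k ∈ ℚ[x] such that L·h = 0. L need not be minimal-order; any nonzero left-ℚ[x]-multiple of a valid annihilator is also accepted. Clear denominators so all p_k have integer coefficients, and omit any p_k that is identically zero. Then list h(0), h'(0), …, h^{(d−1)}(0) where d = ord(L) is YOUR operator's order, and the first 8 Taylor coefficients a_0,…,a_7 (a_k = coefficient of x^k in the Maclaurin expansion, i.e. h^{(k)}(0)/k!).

L = 4 + (-1 + 2·x)·Dx  (order 1).
h: a_k = -6, -24, -72, -192, -480, -1152, -2688, -6144, …
ICs: h(0) = -6.

f: a_k = -2, -6, -18, -54, -162, -486, -1458, -4374, …
Substitute x→r, Dx→(1/r')Dx; clear ⇒ L₀.
h₀' ⇒ L via d/dx closure of L₀.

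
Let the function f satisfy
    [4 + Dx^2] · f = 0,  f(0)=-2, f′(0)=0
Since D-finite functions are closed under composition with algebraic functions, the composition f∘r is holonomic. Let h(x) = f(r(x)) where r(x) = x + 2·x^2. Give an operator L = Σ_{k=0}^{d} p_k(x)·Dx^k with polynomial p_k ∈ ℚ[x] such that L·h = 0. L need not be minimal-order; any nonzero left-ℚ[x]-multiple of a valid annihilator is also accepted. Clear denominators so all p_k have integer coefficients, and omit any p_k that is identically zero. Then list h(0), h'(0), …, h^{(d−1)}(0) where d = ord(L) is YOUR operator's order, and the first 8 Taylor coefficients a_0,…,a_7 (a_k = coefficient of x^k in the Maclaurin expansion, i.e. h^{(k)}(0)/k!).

f: a_k = -2, 0, 4, 0, -4/3, 0, 8/45, 0, …
Change of var in L_f (x↦r) gives L₀.
L = (4 + 48·x + 192·x^2 + 256·x^3) - 4·Dx + (1 + 4·x)·Dx^2  (order 2).
h: a_k = -2, 0, 4, 16, 44/3, -32/3, -1432/45, -608/15, …
ICs: h(0) = -2, h′(0) = 0.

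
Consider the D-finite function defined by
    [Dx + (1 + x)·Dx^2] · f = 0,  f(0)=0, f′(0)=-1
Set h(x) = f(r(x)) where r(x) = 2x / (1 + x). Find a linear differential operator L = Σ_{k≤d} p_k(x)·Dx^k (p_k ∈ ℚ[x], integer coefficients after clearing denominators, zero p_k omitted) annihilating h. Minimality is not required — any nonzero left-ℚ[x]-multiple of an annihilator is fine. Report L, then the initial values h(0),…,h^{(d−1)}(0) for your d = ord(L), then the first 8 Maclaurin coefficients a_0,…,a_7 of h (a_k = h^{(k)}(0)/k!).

L = (4 + 6·x)·Dx + (1 + 4·x + 3·x^2)·Dx^2  (order 2).
h: a_k = 0, -2, 4, -26/3, 20, -242/5, 364/3, -2186/7, …
ICs: h(0) = 0, h′(0) = -2.

f: a_k = 0, -1, 1/2, -1/3, 1/4, -1/5, 1/6, -1/7, …
h₀=f(r): pull back L_f along r ⇒ L₀.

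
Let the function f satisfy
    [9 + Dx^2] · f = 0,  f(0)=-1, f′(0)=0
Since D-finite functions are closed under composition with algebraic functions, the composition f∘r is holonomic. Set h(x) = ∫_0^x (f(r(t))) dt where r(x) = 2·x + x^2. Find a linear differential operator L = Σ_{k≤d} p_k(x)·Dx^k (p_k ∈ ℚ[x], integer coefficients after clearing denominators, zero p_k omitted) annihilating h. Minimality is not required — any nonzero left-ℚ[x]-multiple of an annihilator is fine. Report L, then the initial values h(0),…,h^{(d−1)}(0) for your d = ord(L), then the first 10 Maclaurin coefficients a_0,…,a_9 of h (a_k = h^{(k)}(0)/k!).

f: a_k = -1, 0, 9/2, 0, -27/8, 0, 81/80, 0, -729/4480, 0, …
f∘r: x↦r, Dx↦Dx/r' in L_f ⇒ L₀.
h=∫₀ˣh₀: take L = L₀·Dx.
L = (36 + 108·x + 108·x^2 + 36·x^3)·Dx - Dx^2 + (1 + x)·Dx^3  (order 3).
h: a_k = 0, -1, 0, 6, 9/2, -99/10, -18, -81/35, 837/40, 6159/280, …
ICs: h(0) = 0, h′(0) = -1, h′′(0) = 0.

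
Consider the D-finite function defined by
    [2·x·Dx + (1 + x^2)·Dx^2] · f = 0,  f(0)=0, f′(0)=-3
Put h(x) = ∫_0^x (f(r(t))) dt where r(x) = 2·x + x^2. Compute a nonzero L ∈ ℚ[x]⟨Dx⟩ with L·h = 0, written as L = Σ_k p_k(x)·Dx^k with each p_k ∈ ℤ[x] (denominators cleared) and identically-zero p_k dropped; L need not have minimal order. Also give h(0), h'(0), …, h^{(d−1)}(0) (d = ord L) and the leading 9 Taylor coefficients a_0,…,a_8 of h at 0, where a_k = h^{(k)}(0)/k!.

L = (-1 + 8·x + 16·x^2 + 12·x^3 + 3·x^4)·Dx^2 + (1 + x + 4·x^2 + 8·x^3 + 5·x^4 + x^5)·Dx^3  (order 3).
h: a_k = 0, 0, -3, -1, 2, 12/5, -11/5, -47/7, 6/7, …
ICs: h(0) = 0, h′(0) = 0, h′′(0) = -6.

f: a_k = 0, -3, 0, 1, 0, -3/5, 0, 3/7, 0, …
L₀ from L_f via x↦r, Dx↦r'^{-1}Dx.
∫: right-multiply L₀ by Dx.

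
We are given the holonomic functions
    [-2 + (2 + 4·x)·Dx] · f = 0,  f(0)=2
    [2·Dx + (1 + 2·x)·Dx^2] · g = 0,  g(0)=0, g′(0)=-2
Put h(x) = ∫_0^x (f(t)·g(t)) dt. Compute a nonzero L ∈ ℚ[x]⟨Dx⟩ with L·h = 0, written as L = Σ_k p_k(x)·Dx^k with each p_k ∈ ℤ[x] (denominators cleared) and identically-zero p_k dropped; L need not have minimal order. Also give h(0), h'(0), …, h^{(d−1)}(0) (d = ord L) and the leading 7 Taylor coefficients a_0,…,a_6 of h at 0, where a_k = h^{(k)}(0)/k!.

f: a_k = 2, 2, -1, 1, -5/4, 7/4, -21/8, …
g: a_k = 0, -2, 2, -8/3, 4, -32/5, 32/3, …
Product ⇒ symmetric product L₀, ord ≤ 2.
h=∫h₀ ⇒ L = L₀·Dx.
L = Dx + (1 + 4·x + 4·x^2)·Dx^3  (order 3).
h: a_k = 0, 0, -2, 0, 1/6, -4/15, 71/180, …
ICs: h(0) = 0, h′(0) = 0, h′′(0) = -4.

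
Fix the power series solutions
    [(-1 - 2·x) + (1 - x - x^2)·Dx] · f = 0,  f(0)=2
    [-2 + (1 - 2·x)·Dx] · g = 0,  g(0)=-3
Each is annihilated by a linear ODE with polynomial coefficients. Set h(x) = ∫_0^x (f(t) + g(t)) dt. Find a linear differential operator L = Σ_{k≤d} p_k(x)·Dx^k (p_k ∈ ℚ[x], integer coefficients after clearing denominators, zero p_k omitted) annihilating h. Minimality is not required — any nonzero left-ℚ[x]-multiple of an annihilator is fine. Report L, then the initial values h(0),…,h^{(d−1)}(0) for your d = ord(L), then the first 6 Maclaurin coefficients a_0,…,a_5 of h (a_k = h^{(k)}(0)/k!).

L = (-12·x + 12·x^2 - 8·x^3)·Dx + (4 - 6·x - 6·x^2 + 16·x^3 - 16·x^4)·Dx^2 + (-1 + 5·x - 9·x^2 + 6·x^3 + 2·x^4 - 4·x^5)·Dx^3  (order 3).
h: a_k = 0, -1, -2, -8/3, -9/2, -38/5, …
ICs: h(0) = 0, h′(0) = -1, h′′(0) = -4.

f: a_k = 2, 2, 4, 6, 10, 16, …
g: a_k = -3, -6, -12, -24, -48, -96, …
L₀ := lclm(L_f,L_g); ord L₀ ≤ 1+1.
h=∫₀ˣh₀: take L = L₀·Dx.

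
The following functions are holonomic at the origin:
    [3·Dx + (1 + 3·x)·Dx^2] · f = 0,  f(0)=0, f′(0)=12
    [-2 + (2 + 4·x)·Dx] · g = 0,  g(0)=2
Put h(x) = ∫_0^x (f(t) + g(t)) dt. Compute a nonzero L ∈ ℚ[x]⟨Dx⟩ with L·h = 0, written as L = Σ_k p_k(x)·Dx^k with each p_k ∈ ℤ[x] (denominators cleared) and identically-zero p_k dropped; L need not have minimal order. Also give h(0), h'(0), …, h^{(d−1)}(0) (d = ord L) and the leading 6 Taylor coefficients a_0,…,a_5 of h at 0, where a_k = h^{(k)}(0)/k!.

f: a_k = 0, 12, -18, 36, -81, 972/5, …
g: a_k = 2, 2, -1, 1, -5/4, 7/4, …
f+g: L₀ = lclm(L_f,L_g), ord ≤ 2+1.
Integrate: L := L₀·Dx.
L = (18 + 18·x)·Dx^2 + (30 + 108·x + 90·x^2)·Dx^3 + (4 + 26·x + 54·x^2 + 36·x^3)·Dx^4  (order 4).
h: a_k = 0, 2, 7, -19/3, 37/4, -329/20, …
ICs: h(0) = 0, h′(0) = 2, h′′(0) = 14, h′′′(0) = -38.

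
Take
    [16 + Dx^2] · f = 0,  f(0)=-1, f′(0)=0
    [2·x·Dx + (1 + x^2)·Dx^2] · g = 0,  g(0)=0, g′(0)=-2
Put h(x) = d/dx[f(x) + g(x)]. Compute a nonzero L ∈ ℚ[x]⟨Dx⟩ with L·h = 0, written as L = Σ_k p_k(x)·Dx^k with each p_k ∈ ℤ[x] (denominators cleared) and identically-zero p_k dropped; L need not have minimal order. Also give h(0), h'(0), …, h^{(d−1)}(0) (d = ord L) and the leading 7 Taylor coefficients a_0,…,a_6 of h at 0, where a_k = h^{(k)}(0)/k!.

L = (64·x + 704·x^3 + 256·x^5) + (112 + 416·x^2 + 432·x^4 + 128·x^6)·Dx + (4·x + 44·x^3 + 16·x^5)·Dx^2 + (7 + 26·x^2 + 27·x^4 + 8·x^6)·Dx^3  (order 3).
h: a_k = -2, 16, 2, -128/3, -2, 512/15, 2, …
ICs: h(0) = -2, h′(0) = 16, h′′(0) = 4.

f: a_k = -1, 0, 8, 0, -32/3, 0, 256/45, …
g: a_k = 0, -2, 0, 2/3, 0, -2/5, 0, …
f+g: L₀ = lclm(L_f,L_g), ord ≤ 2+2.
Differentiate: ansatz ord ≤ ord L₀ ⇒ L.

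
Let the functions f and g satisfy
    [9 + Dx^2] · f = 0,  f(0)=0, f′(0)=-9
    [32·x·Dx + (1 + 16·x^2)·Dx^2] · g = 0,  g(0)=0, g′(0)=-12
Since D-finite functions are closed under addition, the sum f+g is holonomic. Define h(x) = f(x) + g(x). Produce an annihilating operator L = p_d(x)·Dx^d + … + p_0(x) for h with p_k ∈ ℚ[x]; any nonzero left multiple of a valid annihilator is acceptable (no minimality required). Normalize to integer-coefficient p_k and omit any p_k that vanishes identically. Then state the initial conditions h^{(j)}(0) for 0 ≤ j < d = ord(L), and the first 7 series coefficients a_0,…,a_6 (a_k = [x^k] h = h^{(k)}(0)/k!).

L = (-52704·x + 967680·x^3 + 663552·x^5)·Dx + (-207 + 13104·x^2 + 283392·x^4 + 331776·x^6)·Dx^2 + (-5856·x + 107520·x^3 + 73728·x^5)·Dx^3 + (-23 + 1456·x^2 + 31488·x^4 + 36864·x^6)·Dx^4  (order 4).
h: a_k = 0, -21, 0, 155/2, 0, -24819/40, 0, …
ICs: h(0) = 0, h′(0) = -21, h′′(0) = 0, h′′′(0) = 465.

f: a_k = 0, -9, 0, 27/2, 0, -243/40, 0, …
g: a_k = 0, -12, 0, 64, 0, -3072/5, 0, …
L₀ := lclm(L_f,L_g); ord L₀ ≤ 2+2.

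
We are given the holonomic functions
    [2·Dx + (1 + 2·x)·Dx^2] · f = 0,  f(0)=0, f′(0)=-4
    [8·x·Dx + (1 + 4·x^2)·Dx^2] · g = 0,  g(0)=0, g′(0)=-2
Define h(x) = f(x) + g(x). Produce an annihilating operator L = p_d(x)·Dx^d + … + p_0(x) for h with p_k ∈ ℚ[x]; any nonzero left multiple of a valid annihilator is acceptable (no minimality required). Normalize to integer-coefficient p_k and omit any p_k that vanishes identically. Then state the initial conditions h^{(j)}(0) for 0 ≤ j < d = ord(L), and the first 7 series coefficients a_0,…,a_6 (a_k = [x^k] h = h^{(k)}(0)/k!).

L = (-8 - 48·x + 96·x^2 + 64·x^3)·Dx + (-8 - 16·x + 192·x^3 + 128·x^4)·Dx^2 + (-1 + 2·x + 8·x^2 + 16·x^3 + 48·x^4 + 32·x^5)·Dx^3  (order 3).
h: a_k = 0, -6, 4, -8/3, 8, -96/5, 64/3, …
ICs: h(0) = 0, h′(0) = -6, h′′(0) = 8.

f: a_k = 0, -4, 4, -16/3, 8, -64/5, 64/3, …
g: a_k = 0, -2, 0, 8/3, 0, -32/5, 0, …
Sum ⇒ L₀ = lclm(L_f,L_g) in ℚ(x)⟨Dx⟩.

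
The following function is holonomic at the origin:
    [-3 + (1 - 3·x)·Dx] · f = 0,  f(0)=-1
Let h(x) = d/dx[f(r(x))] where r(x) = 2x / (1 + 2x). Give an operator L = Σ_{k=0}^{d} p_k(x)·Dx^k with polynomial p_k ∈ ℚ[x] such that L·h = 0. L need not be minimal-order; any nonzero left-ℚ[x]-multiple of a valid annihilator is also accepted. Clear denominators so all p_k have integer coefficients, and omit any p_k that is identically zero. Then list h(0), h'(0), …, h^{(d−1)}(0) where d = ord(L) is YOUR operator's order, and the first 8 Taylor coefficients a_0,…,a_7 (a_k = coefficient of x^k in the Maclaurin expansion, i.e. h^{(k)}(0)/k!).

f: a_k = -1, -3, -9, -27, -81, -243, -729, -2187, …
h₀=f(r): pull back L_f along r ⇒ L₀.
h=h₀': d/dx-closure on L₀ ⇒ L.
L = 8 + (-1 + 4·x)·Dx  (order 1).
h: a_k = -6, -48, -288, -1536, -7680, -36864, -172032, -786432, …
ICs: h(0) = -6.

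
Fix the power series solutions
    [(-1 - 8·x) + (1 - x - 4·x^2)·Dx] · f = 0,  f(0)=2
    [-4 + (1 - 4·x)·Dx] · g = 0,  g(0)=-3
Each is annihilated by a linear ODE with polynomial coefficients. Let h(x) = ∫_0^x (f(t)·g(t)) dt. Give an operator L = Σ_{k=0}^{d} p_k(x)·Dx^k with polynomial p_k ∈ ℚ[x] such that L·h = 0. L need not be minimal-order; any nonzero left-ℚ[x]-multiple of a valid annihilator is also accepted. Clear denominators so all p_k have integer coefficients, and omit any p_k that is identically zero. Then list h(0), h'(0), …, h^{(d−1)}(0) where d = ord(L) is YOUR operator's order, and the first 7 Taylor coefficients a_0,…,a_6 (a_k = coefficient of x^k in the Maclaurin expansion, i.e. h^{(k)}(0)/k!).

L = (-5 + 48·x^2)·Dx + (1 - 5·x + 16·x^3)·Dx^2  (order 2).
h: a_k = 0, -6, -15, -50, -327/2, -558, -1925, …
ICs: h(0) = 0, h′(0) = -6.

f: a_k = 2, 2, 10, 18, 58, 130, 362, …
g: a_k = -3, -12, -48, -192, -768, -3072, -12288, …
f·g: L₀ = L_f ⊗_s L_g, ord ≤ 1·1.
h=∫₀ˣh₀: take L = L₀·Dx.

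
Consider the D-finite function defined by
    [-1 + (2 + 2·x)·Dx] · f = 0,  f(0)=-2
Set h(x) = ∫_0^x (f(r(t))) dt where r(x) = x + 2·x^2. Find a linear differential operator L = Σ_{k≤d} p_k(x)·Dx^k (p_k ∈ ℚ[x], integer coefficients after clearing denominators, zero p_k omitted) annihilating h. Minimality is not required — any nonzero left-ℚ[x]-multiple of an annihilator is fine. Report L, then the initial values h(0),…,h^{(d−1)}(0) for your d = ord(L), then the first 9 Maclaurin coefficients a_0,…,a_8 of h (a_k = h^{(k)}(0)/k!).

L = (-1 - 4·x)·Dx + (2 + 2·x + 4·x^2)·Dx^2  (order 2).
h: a_k = 0, -2, -1/2, -7/12, 7/32, 21/320, -119/768, 27/512, 791/8192, …
ICs: h(0) = 0, h′(0) = -2.

f: a_k = -2, -1, 1/4, -1/8, 5/64, -7/128, 21/512, -33/1024, 429/16384, …
Substitute x→r, Dx→(1/r')Dx; clear ⇒ L₀.
Integrate: L := L₀·Dx.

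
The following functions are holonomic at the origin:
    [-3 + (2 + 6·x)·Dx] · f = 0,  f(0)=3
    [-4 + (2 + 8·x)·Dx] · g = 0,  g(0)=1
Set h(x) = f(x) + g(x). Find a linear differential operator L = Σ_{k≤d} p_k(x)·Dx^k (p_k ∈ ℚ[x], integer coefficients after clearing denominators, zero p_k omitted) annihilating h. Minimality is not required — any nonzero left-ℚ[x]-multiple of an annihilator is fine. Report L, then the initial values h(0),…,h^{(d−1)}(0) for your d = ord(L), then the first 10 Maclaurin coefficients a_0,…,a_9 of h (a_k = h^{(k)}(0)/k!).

f: a_k = 3, 9/2, -27/8, 81/16, -1215/128, 5103/256, -45927/1024, 216513/2048, -8444007/32768, 42220035/65536, …
g: a_k = 1, 2, -2, 4, -10, 28, -84, 264, -858, 2860, …
h₀=f+g: left-lcm gives L₀, ord ≤ 2.
L = -6 + (7 + 24·x)·Dx + (2 + 14·x + 24·x^2)·Dx^2  (order 2).
h: a_k = 4, 13/2, -43/8, 145/16, -2495/128, 12271/256, -131943/1024, 757185/2048, -36558951/32768, 229652995/65536, …
ICs: h(0) = 4, h′(0) = 13/2.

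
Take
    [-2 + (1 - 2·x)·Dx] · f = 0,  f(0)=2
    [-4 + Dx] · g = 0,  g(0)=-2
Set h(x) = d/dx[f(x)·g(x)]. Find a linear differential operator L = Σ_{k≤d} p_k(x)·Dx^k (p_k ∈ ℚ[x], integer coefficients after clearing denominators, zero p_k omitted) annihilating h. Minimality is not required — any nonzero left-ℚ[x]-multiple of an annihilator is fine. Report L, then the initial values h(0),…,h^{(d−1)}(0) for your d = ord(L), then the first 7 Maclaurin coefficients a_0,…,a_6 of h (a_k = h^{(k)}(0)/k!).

f: a_k = 2, 4, 8, 16, 32, 64, 128, …
g: a_k = -2, -8, -16, -64/3, -64/3, -256/15, -512/45, …
h₀=f·g: eliminate ⇒ L₀, order ≤ 1·1.
h=h₀': d/dx-closure on L₀ ⇒ L.
L = (20 - 48·x + 32·x^2) + (-3 + 10·x - 8·x^2)·Dx  (order 1).
h: a_k = -24, -160, -608, -1792, -13952/3, -169472/15, -79360/3, …
ICs: h(0) = -24.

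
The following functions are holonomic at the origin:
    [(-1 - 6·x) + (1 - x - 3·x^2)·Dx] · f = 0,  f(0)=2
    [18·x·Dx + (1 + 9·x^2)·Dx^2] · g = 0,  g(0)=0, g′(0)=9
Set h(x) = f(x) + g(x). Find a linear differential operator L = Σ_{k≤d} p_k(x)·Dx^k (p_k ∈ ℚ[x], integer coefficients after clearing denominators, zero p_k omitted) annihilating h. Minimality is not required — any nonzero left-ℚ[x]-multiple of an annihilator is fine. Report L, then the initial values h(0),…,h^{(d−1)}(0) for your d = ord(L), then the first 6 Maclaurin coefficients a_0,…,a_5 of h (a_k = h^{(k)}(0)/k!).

L = (-72 + 288·x + 4428·x^2 + 9720·x^3 + 33534·x^4 + 13122·x^6)·Dx + (30 + 180·x + 144·x^2 + 1728·x^3 + 9153·x^4 + 23814·x^5 + 2187·x^6 + 13122·x^7)·Dx^2 + (-4 - 14·x - 114·x^2 + 36·x^3 - 459·x^4 + 1539·x^5 + 2430·x^6 + 729·x^7 + 2187·x^8)·Dx^3  (order 3).
h: a_k = 2, 11, 8, -13, 38, 1129/5, …
ICs: h(0) = 2, h′(0) = 11, h′′(0) = 16.

f: a_k = 2, 2, 8, 14, 38, 80, …
g: a_k = 0, 9, 0, -27, 0, 729/5, …
h₀=f+g: left-lcm gives L₀, ord ≤ 3.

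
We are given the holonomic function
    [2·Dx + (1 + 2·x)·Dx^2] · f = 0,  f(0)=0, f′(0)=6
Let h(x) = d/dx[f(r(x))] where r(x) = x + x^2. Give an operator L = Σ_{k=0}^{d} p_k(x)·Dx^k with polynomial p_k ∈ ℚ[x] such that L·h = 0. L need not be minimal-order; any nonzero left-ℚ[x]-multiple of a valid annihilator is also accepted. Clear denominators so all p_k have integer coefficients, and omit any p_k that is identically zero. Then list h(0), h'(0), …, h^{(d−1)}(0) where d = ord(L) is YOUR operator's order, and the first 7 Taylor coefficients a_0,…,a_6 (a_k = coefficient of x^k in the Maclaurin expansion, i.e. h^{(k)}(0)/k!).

L = (4·x + 4·x^2) + (1 + 4·x + 6·x^2 + 4·x^3)·Dx  (order 1).
h: a_k = 6, 0, -12, 24, -24, 0, 48, …
ICs: h(0) = 6.

f: a_k = 0, 6, -6, 8, -12, 96/5, -32, …
h₀=f(r): pull back L_f along r ⇒ L₀.
h₀' ⇒ L via d/dx closure of L₀.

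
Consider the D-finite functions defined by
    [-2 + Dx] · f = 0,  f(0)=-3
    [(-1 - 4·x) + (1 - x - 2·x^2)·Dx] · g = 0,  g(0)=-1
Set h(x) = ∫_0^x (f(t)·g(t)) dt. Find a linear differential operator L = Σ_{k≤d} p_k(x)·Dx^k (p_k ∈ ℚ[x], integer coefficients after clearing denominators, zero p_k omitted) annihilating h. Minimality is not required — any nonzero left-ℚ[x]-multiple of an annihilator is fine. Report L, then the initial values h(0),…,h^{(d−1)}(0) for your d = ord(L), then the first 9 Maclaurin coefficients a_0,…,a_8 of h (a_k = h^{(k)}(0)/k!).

L = (3 + 2·x - 4·x^2)·Dx + (-1 + x + 2·x^2)·Dx^2  (order 2).
h: a_k = 0, 3, 9/2, 7, 43/4, 87/5, 869/30, 5221/105, 24351/280, …
ICs: h(0) = 0, h′(0) = 3.

f: a_k = -3, -6, -6, -4, -2, -4/5, -4/15, -8/105, -2/105, …
g: a_k = -1, -1, -3, -5, -11, -21, -43, -85, -171, …
Sym-product of L_f,L_g gives L₀ (≤ ord 1).
h=∫h₀ ⇒ L = L₀·Dx.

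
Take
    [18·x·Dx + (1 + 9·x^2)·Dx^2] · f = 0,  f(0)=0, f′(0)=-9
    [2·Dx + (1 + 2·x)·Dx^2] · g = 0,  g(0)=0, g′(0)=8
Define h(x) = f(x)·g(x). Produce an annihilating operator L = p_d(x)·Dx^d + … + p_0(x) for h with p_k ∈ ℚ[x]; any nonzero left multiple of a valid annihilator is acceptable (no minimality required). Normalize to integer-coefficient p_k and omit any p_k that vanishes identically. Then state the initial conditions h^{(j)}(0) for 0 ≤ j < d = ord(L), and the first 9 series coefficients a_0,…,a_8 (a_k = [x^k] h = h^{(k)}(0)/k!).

L = (792 + 3024·x + 22680·x^2 + 102384·x^3 + 174960·x^4 + 151632·x^5 + 104976·x^7)·Dx + (332 + 4752·x + 28908·x^2 + 127008·x^3 + 351216·x^4 + 542376·x^5 + 408240·x^6 + 157464·x^7 + 367416·x^8)·Dx^2 + (44 + 916·x + 6696·x^2 + 27252·x^3 + 85860·x^4 + 193428·x^5 + 279936·x^6 + 224532·x^7 + 157464·x^8 + 209952·x^9)·Dx^3 + (10 + 76·x + 418·x^2 + 1728·x^3 + 5391·x^4 + 12960·x^5 + 24948·x^6 + 34992·x^7 + 29889·x^8 + 26244·x^9 + 26244·x^10)·Dx^4  (order 4).
h: a_k = 0, 0, -72, 72, 120, -72, -5544/5, 5592/5, 5976, …
ICs: h(0) = 0, h′(0) = 0, h′′(0) = -144, h′′′(0) = 432.

f: a_k = 0, -9, 0, 27, 0, -729/5, 0, 6561/7, 0, …
g: a_k = 0, 8, -8, 32/3, -16, 128/5, -128/3, 512/7, -128, …
L₀ := L_f ⊗_s L_g (sym. prod.), ord ≤ 4.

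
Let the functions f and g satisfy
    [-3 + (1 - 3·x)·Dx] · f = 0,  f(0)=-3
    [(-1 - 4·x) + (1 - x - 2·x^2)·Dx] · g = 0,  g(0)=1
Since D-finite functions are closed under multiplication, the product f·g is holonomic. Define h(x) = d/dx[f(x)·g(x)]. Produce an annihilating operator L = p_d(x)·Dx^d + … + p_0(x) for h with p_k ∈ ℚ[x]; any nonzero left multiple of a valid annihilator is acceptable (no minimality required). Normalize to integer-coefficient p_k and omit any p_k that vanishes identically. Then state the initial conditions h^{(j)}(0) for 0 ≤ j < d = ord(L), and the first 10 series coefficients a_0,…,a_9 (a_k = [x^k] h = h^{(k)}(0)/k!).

f: a_k = -3, -9, -27, -81, -243, -729, -2187, -6561, -19683, -59049, …
g: a_k = 1, 1, 3, 5, 11, 21, 43, 85, 171, 341, …
Product ⇒ symmetric product L₀, ord ≤ 1.
Differentiate: ansatz ord ≤ ord L₀ ⇒ L.
L = (15 - 30·x - 69·x^2 + 48·x^3 + 216·x^4) + (-2 + 9·x + 3·x^2 - 47·x^3 + 15·x^4 + 54·x^5)·Dx  (order 1).
h: a_k = -12, -90, -450, -1932, -7560, -27990, -99750, -346104, -1177308, -3944850, …
ICs: h(0) = -12.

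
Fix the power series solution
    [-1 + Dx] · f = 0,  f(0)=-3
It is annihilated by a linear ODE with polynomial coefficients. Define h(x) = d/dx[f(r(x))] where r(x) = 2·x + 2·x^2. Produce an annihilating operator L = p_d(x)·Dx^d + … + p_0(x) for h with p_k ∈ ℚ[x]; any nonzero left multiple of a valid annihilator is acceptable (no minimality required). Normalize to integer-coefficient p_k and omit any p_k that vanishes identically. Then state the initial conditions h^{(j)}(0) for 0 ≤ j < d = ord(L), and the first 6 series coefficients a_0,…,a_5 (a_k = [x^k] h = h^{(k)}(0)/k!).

f: a_k = -3, -3, -3/2, -1/2, -1/8, -1/40, …
f∘r: x↦r, Dx↦Dx/r' in L_f ⇒ L₀.
Differentiate: ansatz ord ≤ ord L₀ ⇒ L.
L = (4 + 8·x + 8·x^2) + (-1 - 2·x)·Dx  (order 1).
h: a_k = -6, -24, -48, -80, -104, -608/5, …
ICs: h(0) = -6.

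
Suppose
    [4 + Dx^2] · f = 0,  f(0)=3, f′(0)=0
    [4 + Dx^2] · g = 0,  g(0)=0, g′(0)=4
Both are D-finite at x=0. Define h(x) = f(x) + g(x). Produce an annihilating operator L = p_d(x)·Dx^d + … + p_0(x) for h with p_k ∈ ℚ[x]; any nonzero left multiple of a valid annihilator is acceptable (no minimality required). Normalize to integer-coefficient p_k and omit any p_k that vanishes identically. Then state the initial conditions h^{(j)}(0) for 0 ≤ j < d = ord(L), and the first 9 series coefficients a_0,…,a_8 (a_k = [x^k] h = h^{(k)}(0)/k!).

L = 4 + Dx^2  (order 2).
h: a_k = 3, 4, -6, -8/3, 2, 8/15, -4/15, -16/315, 2/105, …
ICs: h(0) = 3, h′(0) = 4.

f: a_k = 3, 0, -6, 0, 2, 0, -4/15, 0, 2/105, …
g: a_k = 0, 4, 0, -8/3, 0, 8/15, 0, -16/315, 0, …
Weyl lclm of L_f,L_g ⇒ L₀ (ord ≤ 4).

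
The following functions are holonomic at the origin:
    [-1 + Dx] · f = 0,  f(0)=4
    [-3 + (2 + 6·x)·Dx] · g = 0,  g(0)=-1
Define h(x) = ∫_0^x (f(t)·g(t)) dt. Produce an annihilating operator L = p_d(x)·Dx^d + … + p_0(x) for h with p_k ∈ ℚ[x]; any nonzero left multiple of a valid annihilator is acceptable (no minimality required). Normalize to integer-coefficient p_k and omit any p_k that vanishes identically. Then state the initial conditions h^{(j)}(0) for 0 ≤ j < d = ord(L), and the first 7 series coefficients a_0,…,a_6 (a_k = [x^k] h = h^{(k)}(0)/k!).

L = (-5 - 6·x)·Dx + (2 + 6·x)·Dx^2  (order 2).
h: a_k = 0, -4, -5, -7/6, -71/48, 671/480, -16157/5760, …
ICs: h(0) = 0, h′(0) = -4.

f: a_k = 4, 4, 2, 2/3, 1/6, 1/30, 1/180, …
g: a_k = -1, -3/2, 9/8, -27/16, 405/128, -1701/256, 15309/1024, …
h₀=f·g: eliminate ⇒ L₀, order ≤ 1·1.
∫: right-multiply L₀ by Dx.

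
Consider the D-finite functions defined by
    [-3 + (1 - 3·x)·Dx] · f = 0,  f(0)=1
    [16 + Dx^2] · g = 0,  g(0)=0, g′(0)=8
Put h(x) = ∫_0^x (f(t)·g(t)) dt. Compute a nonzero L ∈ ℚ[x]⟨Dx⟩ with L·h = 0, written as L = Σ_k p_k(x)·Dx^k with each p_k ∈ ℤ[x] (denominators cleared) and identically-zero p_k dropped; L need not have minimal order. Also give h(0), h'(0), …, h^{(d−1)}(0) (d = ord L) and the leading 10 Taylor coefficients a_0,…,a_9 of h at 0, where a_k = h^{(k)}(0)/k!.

L = (-16 + 48·x)·Dx + 6·Dx^2 + (-1 + 3·x)·Dx^3  (order 3).
h: a_k = 0, 0, 4, 8, 38/3, 152/5, 3548/45, 7096/35, 167387/315, 1339096/945, …
ICs: h(0) = 0, h′(0) = 0, h′′(0) = 8.

f: a_k = 1, 3, 9, 27, 81, 243, 729, 2187, 6561, 19683, …
g: a_k = 0, 8, 0, -64/3, 0, 256/15, 0, -2048/315, 0, 4096/2835, …
Sym-product of L_f,L_g gives L₀ (≤ ord 2).
∫: right-multiply L₀ by Dx.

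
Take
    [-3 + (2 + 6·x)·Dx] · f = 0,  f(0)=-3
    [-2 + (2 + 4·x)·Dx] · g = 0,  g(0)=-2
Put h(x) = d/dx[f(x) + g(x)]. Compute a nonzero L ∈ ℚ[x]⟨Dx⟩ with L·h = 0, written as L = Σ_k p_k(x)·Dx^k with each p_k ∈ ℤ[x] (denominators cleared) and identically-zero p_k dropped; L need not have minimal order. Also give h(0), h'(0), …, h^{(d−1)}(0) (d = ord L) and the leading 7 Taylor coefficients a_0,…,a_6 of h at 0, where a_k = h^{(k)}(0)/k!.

L = -9 + (-15 - 36·x)·Dx + (-2 - 10·x - 12·x^2)·Dx^2  (order 2).
h: a_k = -13/2, 35/4, -291/16, 1375/32, -27755/256, 145845/512, -1574727/2048, …
ICs: h(0) = -13/2, h′(0) = 35/4.

f: a_k = -3, -9/2, 27/8, -81/16, 1215/128, -5103/256, 45927/1024, …
g: a_k = -2, -2, 1, -1, 5/4, -7/4, 21/8, …
h₀=f+g: left-lcm gives L₀, ord ≤ 2.
h=h₀': d/dx-closure on L₀ ⇒ L.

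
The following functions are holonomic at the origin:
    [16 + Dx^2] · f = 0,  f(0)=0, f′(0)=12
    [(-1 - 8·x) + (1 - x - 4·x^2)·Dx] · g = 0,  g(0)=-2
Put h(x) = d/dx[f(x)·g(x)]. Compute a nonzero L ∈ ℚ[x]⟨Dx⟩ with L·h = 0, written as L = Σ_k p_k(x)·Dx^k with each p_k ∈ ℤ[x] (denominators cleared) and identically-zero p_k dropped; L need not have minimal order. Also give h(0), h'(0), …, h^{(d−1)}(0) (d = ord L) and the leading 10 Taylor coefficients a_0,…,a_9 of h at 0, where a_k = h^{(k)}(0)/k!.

L = (-12 - 64·x - 224·x^2 + 256·x^3 + 512·x^4) + (-1 - 4·x + 48·x^2 + 128·x^3)·Dx + (1 - 3·x - 10·x^2 + 16·x^3 + 32·x^4)·Dx^2  (order 2).
h: a_k = -24, -48, -168, -608, -2136, -31056/5, -286072/15, -5766848/105, -16790392/105, -85482416/189, …
ICs: h(0) = -24, h′(0) = -48.

f: a_k = 0, 12, 0, -32, 0, 128/5, 0, -1024/105, 0, 2048/945, …
g: a_k = -2, -2, -10, -18, -58, -130, -362, -882, -2330, -5858, …
h₀=f·g: eliminate ⇒ L₀, order ≤ 2·1.
Differentiate: ansatz ord ≤ ord L₀ ⇒ L.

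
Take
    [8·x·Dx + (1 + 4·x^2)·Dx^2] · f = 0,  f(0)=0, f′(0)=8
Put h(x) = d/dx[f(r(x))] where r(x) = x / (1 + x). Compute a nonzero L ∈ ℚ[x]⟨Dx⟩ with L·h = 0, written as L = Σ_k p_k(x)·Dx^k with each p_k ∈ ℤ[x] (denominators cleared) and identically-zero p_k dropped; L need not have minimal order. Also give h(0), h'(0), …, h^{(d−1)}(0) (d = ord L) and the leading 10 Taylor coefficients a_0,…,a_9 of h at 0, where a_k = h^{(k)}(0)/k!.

L = (2 + 10·x) + (1 + 2·x + 5·x^2)·Dx  (order 1).
h: a_k = 8, -16, -8, 96, -152, -176, 1112, -1344, -2872, 12464, …
ICs: h(0) = 8.

f: a_k = 0, 8, 0, -32/3, 0, 128/5, 0, -512/7, 0, 2048/9, …
Change of var in L_f (x↦r) gives L₀.
h₀' ⇒ L via d/dx closure of L₀.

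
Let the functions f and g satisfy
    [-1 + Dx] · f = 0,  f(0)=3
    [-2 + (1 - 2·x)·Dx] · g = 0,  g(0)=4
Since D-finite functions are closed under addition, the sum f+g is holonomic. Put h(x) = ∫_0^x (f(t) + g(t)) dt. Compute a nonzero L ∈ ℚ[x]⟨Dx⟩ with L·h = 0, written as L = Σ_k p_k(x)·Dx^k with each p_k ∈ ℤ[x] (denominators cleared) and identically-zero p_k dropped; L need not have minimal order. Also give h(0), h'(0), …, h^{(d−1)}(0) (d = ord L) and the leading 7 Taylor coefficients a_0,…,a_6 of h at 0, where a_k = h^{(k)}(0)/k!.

L = (6 + 4·x)·Dx + (-7 - 4·x + 4·x^2)·Dx^2 + (1 - 4·x^2)·Dx^3  (order 3).
h: a_k = 0, 7, 11/2, 35/6, 65/8, 513/40, 1707/80, …
ICs: h(0) = 0, h′(0) = 7, h′′(0) = 11.

f: a_k = 3, 3, 3/2, 1/2, 1/8, 1/40, 1/240, …
g: a_k = 4, 8, 16, 32, 64, 128, 256, …
Weyl lclm of L_f,L_g ⇒ L₀ (ord ≤ 2).
h=∫h₀ ⇒ L = L₀·Dx.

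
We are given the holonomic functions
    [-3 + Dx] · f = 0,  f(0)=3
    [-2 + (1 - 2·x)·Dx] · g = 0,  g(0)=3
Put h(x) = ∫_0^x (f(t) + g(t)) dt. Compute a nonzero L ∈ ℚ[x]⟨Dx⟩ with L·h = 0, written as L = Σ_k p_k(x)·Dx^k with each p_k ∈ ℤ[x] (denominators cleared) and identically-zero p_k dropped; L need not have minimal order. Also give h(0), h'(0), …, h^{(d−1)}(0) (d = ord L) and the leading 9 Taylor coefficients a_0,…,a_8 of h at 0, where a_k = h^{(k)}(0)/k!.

f: a_k = 3, 9, 27/2, 27/2, 81/8, 243/40, 243/80, 729/560, 2187/4480, …
g: a_k = 3, 6, 12, 24, 48, 96, 192, 384, 768, …
h₀=f+g: left-lcm gives L₀, ord ≤ 2.
h=∫h₀ ⇒ L = L₀·Dx.
L = (6 + 36·x)·Dx + (1 - 36·x + 36·x^2)·Dx^2 + (-1 + 8·x - 12·x^2)·Dx^3  (order 3).
h: a_k = 0, 6, 15/2, 17/2, 75/8, 93/8, 1361/80, 2229/80, 215769/4480, …
ICs: h(0) = 0, h′(0) = 6, h′′(0) = 15.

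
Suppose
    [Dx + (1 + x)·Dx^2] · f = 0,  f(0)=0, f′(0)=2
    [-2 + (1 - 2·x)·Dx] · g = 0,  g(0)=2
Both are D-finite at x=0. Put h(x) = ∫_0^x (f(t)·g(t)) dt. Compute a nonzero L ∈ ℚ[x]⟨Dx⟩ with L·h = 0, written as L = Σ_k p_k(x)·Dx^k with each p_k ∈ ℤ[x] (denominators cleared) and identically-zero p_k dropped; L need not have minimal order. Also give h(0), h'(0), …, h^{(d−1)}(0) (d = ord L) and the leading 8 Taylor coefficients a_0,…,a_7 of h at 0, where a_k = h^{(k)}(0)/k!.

f: a_k = 0, 2, -1, 2/3, -1/2, 2/5, -1/3, 2/7, …
g: a_k = 2, 4, 8, 16, 32, 64, 128, 256, …
h₀=f·g: eliminate ⇒ L₀, order ≤ 2·1.
∫: right-multiply L₀ by Dx.
L = 2·Dx + (3 + 6·x)·Dx^2 + (-1 + x + 2·x^2)·Dx^3  (order 3).
h: a_k = 0, 0, 2, 2, 10/3, 77/15, 391/45, 74/5, …
ICs: h(0) = 0, h′(0) = 0, h′′(0) = 4.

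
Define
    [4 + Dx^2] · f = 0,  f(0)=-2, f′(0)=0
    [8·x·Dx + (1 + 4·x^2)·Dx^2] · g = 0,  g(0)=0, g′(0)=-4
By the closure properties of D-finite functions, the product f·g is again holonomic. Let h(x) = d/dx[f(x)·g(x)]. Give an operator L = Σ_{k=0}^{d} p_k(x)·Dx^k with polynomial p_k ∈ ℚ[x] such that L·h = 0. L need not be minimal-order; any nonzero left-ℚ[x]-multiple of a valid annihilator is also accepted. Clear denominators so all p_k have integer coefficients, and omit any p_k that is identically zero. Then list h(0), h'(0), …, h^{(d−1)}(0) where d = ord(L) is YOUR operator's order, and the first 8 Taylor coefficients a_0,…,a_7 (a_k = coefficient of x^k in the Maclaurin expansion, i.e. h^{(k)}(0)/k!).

L = (880 + 9408·x^2 + 59008·x^4 + 49152·x^6 + 24576·x^8 + 16384·x^10 + 32768·x^12) + (544·x + 9088·x^3 + 35840·x^5 + 40960·x^7 + 40960·x^9 + 32768·x^11)·Dx + (240 + 2720·x^2 + 17088·x^4 + 18944·x^6 + 16384·x^8 + 16384·x^10 + 16384·x^12)·Dx^2 + (136·x + 2272·x^3 + 8960·x^5 + 10240·x^7 + 10240·x^9 + 8192·x^11)·Dx^3 + (5 + 92·x^2 + 584·x^4 + 1664·x^6 + 2560·x^8 + 3072·x^10 + 2048·x^12)·Dx^4  (order 4).
h: a_k = 8, 0, -80, 0, 784/3, 0, -41632/45, 0, …
ICs: h(0) = 8, h′(0) = 0, h′′(0) = -160, h′′′(0) = 0.

f: a_k = -2, 0, 4, 0, -4/3, 0, 8/45, 0, …
g: a_k = 0, -4, 0, 16/3, 0, -64/5, 0, 256/7, …
Product ⇒ symmetric product L₀, ord ≤ 4.
h=h₀': d/dx-closure on L₀ ⇒ L.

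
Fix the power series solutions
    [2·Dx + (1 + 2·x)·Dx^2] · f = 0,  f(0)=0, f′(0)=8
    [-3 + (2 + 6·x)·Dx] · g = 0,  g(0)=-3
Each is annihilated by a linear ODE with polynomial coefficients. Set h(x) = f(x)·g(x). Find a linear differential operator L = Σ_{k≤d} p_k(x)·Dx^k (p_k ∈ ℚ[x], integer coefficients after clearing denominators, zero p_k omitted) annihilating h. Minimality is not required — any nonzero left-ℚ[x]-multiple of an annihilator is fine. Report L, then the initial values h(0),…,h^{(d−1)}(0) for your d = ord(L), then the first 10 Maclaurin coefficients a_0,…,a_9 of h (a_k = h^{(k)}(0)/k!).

f: a_k = 0, 8, -8, 32/3, -16, 128/5, -128/3, 512/7, -128, 2048/9, …
g: a_k = -3, -9/2, 27/8, -81/16, 1215/128, -5103/256, 45927/1024, -216513/2048, 8444007/32768, -42220035/65536, …
Sym-product of L_f,L_g gives L₀ (≤ ord 2).
L = (15 + 18·x) + (-4 - 12·x)·Dx + (4 + 32·x + 84·x^2 + 72·x^3)·Dx^2  (order 2).
h: a_k = 0, -24, -12, 31, -135/2, 11811/80, -52897/160, 3402537/4480, -16018701/8960, 370196803/86016, …
ICs: h(0) = 0, h′(0) = -24.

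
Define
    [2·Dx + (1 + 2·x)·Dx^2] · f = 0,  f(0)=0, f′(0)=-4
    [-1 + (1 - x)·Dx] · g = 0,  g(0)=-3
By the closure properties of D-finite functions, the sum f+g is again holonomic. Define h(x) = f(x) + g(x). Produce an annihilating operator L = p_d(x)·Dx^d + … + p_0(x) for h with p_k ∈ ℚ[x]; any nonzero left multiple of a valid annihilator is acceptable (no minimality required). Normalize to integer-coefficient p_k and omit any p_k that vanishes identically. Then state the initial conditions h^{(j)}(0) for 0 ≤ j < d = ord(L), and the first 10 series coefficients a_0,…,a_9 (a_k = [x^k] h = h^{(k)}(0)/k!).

L = (-14 - 4·x)·Dx + (1 - 20·x - 8·x^2)·Dx^2 + (2 + 3·x - 3·x^2 - 2·x^3)·Dx^3  (order 3).
h: a_k = -3, -7, 1, -25/3, 5, -79/5, 55/3, -277/7, 61, -1051/9, …
ICs: h(0) = -3, h′(0) = -7, h′′(0) = 2.

f: a_k = 0, -4, 4, -16/3, 8, -64/5, 64/3, -256/7, 64, -1024/9, …
g: a_k = -3, -3, -3, -3, -3, -3, -3, -3, -3, -3, …
f+g: L₀ = lclm(L_f,L_g), ord ≤ 2+1.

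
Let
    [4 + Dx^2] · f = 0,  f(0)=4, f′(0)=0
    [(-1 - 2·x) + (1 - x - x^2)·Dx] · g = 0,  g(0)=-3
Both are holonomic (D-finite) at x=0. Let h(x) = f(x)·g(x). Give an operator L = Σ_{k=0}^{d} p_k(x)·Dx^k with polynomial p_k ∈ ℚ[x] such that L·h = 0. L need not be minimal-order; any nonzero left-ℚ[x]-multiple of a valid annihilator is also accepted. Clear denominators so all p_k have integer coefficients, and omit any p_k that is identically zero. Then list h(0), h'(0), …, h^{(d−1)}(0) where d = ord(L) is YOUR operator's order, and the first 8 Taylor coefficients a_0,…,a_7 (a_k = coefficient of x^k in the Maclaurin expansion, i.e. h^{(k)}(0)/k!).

L = (-2 + 4·x + 4·x^2) + (2 + 4·x)·Dx + (-1 + x + x^2)·Dx^2  (order 2).
h: a_k = -12, -12, 0, -12, -20, -32, -764/15, -1244/15, …
ICs: h(0) = -12, h′(0) = -12.

f: a_k = 4, 0, -8, 0, 8/3, 0, -16/45, 0, …
g: a_k = -3, -3, -6, -9, -15, -24, -39, -63, …
Product ⇒ symmetric product L₀, ord ≤ 2.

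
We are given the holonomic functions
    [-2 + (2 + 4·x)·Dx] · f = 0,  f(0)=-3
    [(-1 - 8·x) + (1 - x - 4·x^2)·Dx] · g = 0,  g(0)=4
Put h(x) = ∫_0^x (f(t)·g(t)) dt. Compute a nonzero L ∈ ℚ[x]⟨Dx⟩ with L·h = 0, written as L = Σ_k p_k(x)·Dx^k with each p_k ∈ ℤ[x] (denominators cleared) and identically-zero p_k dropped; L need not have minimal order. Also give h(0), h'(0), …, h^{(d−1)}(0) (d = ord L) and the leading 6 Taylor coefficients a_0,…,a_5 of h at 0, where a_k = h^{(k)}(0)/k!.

L = (2 + 9·x + 12·x^2)·Dx + (-1 - x + 6·x^2 + 8·x^3)·Dx^2  (order 2).
h: a_k = 0, -12, -12, -22, -42, -849/10, …
ICs: h(0) = 0, h′(0) = -12.

f: a_k = -3, -3, 3/2, -3/2, 15/8, -21/8, …
g: a_k = 4, 4, 20, 36, 116, 260, …
f·g: L₀ = L_f ⊗_s L_g, ord ≤ 1·1.
Integrate: L := L₀·Dx.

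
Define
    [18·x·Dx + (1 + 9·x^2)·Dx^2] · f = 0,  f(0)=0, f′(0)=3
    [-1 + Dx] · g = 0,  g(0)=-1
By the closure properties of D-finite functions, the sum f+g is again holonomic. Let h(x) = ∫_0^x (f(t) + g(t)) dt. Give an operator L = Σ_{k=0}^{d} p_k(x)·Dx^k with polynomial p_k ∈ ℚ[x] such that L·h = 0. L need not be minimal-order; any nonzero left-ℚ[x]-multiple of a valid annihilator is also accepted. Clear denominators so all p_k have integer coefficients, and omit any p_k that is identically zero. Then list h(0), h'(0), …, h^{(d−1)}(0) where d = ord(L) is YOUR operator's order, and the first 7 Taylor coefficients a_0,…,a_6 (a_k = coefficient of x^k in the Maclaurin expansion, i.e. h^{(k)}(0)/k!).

f: a_k = 0, 3, 0, -9, 0, 243/5, 0, …
g: a_k = -1, -1, -1/2, -1/6, -1/24, -1/120, -1/720, …
h₀=f+g: left-lcm gives L₀, ord ≤ 3.
Integrate: L := L₀·Dx.
L = (18 - 18·x - 486·x^2 - 162·x^3)·Dx^2 + (-19 + 468·x^2 - 81·x^4)·Dx^3 + (1 + 18·x + 18·x^2 + 162·x^3 + 81·x^4)·Dx^4  (order 4).
h: a_k = 0, -1, 1, -1/6, -55/24, -1/120, 5831/720, …
ICs: h(0) = 0, h′(0) = -1, h′′(0) = 2, h′′′(0) = -1.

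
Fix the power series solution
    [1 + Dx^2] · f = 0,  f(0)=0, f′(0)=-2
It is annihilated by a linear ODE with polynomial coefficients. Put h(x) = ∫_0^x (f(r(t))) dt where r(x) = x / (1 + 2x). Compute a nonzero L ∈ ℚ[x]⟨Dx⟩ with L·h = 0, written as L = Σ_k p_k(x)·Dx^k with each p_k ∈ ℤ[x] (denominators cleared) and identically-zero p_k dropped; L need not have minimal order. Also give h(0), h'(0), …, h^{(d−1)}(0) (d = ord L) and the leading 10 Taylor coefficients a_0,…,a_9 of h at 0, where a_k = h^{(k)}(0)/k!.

f: a_k = 0, -2, 0, 1/3, 0, -1/60, 0, 1/2520, 0, -1/181440, …
Change of var in L_f (x↦r) gives L₀.
Integrate: L := L₀·Dx.
L = Dx + (4 + 24·x + 48·x^2 + 32·x^3)·Dx^2 + (1 + 8·x + 24·x^2 + 32·x^3 + 16·x^4)·Dx^3  (order 3).
h: a_k = 0, 0, -1, 4/3, -23/12, 14/5, -1441/360, 75/14, -123479/20160, 6599/1620, …
ICs: h(0) = 0, h′(0) = 0, h′′(0) = -2.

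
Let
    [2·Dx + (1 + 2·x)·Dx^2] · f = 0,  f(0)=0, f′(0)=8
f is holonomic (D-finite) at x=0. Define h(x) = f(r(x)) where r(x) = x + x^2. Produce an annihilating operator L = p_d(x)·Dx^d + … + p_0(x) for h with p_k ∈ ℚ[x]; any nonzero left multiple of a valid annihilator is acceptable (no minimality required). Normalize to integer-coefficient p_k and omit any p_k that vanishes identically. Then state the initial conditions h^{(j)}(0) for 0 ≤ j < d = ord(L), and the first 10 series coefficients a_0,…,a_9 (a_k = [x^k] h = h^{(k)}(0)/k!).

f: a_k = 0, 8, -8, 32/3, -16, 128/5, -128/3, 512/7, -128, 2048/9, …
L₀ from L_f via x↦r, Dx↦r'^{-1}Dx.
L = (4·x + 4·x^2)·Dx + (1 + 4·x + 6·x^2 + 4·x^3)·Dx^2  (order 2).
h: a_k = 0, 8, 0, -16/3, 8, -32/5, 0, 64/7, -16, 128/9, …
ICs: h(0) = 0, h′(0) = 8.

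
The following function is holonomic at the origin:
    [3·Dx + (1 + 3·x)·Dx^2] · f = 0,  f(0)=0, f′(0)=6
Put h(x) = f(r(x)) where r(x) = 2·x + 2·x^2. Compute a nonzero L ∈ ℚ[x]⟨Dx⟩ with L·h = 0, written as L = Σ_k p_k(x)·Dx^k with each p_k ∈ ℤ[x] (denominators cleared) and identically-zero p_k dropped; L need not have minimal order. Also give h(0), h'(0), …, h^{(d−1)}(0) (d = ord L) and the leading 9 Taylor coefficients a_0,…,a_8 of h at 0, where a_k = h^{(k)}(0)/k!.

f: a_k = 0, 6, -9, 18, -81/2, 486/5, -243, 4374/7, -6561/4, …
L₀ from L_f via x↦r, Dx↦r'^{-1}Dx.
L = (4 + 12·x + 12·x^2)·Dx + (1 + 8·x + 18·x^2 + 12·x^3)·Dx^2  (order 2).
h: a_k = 0, 12, -24, 72, -252, 4752/5, -3744, 106272/7, -62856, …
ICs: h(0) = 0, h′(0) = 12.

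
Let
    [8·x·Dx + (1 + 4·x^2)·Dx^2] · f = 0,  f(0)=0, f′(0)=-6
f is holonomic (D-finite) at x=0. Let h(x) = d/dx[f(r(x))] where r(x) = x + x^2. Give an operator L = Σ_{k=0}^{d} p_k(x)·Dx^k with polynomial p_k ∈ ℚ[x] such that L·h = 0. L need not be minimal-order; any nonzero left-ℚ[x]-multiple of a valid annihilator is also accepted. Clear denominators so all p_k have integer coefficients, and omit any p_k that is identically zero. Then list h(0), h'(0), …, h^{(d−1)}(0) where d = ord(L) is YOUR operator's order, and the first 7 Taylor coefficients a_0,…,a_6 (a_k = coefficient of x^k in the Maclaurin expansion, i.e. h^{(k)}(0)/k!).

L = (-2 + 8·x + 32·x^2 + 48·x^3 + 24·x^4) + (1 + 2·x + 4·x^2 + 16·x^3 + 20·x^4 + 8·x^5)·Dx  (order 1).
h: a_k = -6, -12, 24, 96, 24, -528, -960, …
ICs: h(0) = -6.

f: a_k = 0, -6, 0, 8, 0, -96/5, 0, …
f∘r: x↦r, Dx↦Dx/r' in L_f ⇒ L₀.
Derive L from L₀ (diff closure).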